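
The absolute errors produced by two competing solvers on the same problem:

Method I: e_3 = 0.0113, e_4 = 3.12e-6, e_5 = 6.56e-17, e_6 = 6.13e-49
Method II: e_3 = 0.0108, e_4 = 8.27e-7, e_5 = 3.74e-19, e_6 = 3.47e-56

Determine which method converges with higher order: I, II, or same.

same

Method I: p ≈ ln(6.13e-49/6.56e-17)/ln(6.56e-17/3.12e-6) ≈ 3.00.
Method II: p ≈ ln(3.47e-56/3.74e-19)/ln(3.74e-19/8.27e-7) ≈ 3.00.
Both orders ≈ 3.0 — effectively the same.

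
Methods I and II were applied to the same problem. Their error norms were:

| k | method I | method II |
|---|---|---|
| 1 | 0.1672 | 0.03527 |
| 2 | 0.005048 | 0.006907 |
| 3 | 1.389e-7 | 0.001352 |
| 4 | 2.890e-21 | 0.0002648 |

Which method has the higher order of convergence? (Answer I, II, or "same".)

I

Method I: p ≈ ln(2.890e-21/1.389e-7)/ln(1.389e-7/0.005048) ≈ 3.00.
Method II: p ≈ ln(0.0002648/0.001352)/ln(0.001352/0.006907) ≈ 1.00.
Method I has the higher order (≈3.0 vs ≈1.0).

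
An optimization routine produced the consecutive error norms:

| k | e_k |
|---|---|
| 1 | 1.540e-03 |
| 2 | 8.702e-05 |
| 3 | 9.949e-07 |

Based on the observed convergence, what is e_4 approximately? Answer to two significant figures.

9.5e-10

First estimate the order: p ≈ ln(e_3/e_2) / ln(e_2/e_1) = ln(9.949e-07/8.702e-05)/ln(8.702e-05/1.540e-03) = ln(0.011433)/ln(0.0565065) ≈ 1.5561.
Then e_4 ≈ e_3·(e_3/e_2)^p = 9.949e-07·(0.011433)^1.5561 = 9.949e-07·0.000951268 ≈ 9.464e-10.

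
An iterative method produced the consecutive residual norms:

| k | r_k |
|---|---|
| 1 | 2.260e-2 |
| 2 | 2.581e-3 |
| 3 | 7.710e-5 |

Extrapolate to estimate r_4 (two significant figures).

2.6e-7

First estimate the order: p ≈ ln(r_3/r_2) / ln(r_2/r_1) = ln(7.710e-5/2.581e-3)/ln(2.581e-3/2.260e-2) = ln(0.0298721)/ln(0.114204) ≈ 1.6181.
Then r_4 ≈ r_3·(r_3/r_2)^p = 7.710e-5·(0.0298721)^1.6181 = 7.710e-5·0.00341057 ≈ 2.63e-07.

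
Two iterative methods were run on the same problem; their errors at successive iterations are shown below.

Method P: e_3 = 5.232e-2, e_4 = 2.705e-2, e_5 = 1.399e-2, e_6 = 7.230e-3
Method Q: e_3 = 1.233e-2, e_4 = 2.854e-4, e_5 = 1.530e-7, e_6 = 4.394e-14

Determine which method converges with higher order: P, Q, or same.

Method P: p ≈ ln(7.230e-3/1.399e-2)/ln(1.399e-2/2.705e-2) ≈ 1.00.
Method Q: p ≈ ln(4.394e-14/1.530e-7)/ln(1.530e-7/2.854e-4) ≈ 2.00.
Method Q has the higher order (≈2.0 vs ≈1.0).

Q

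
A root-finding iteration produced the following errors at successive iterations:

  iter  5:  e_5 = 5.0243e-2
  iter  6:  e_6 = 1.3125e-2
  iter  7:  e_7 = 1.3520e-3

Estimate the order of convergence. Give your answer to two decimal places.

1.69

p ≈ ln(e_7/e_6) / ln(e_6/e_5)
  = ln(1.3520e-3/1.3125e-2) / ln(1.3125e-2/5.0243e-2)
  = ln(0.10301) / ln(0.26123)
  = -2.27293 / -1.34235 ≈ 1.69325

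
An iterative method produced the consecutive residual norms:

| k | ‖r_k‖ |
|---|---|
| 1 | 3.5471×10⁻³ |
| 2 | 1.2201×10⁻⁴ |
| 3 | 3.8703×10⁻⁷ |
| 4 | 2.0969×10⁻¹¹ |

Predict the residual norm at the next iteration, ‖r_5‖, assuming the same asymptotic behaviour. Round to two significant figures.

1.1e-18

First estimate the order: p ≈ ln(‖r_4‖/‖r_3‖) / ln(‖r_3‖/‖r_2‖) = ln(2.0969×10⁻¹¹/3.8703×10⁻⁷)/ln(3.8703×10⁻⁷/1.2201×10⁻⁴) = ln(5.41793e-05)/ln(0.00317212) ≈ 1.7074.
Then ‖r_5‖ ≈ ‖r_4‖·(‖r_4‖/‖r_3‖)^p = 2.0969×10⁻¹¹·(5.41793e-05)^1.7074 = 2.0969×10⁻¹¹·5.19933e-08 ≈ 1.09e-18.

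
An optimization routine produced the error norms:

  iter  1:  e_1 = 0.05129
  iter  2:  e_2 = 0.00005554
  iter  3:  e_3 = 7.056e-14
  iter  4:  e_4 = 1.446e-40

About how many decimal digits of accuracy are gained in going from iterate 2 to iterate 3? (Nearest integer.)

9

Digits gained ≈ log₁₀(e_2/e_3) = log₁₀(0.00005554/7.056e-14) = log₁₀(7.87132e+08) ≈ 8.896.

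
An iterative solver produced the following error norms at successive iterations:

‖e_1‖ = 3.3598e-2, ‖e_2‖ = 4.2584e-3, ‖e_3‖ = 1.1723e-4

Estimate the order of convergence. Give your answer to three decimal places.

1.739

p ≈ ln(‖e_3‖/‖e_2‖) / ln(‖e_2‖/‖e_1‖)
  = ln(1.1723e-4/4.2584e-3) / ln(4.2584e-3/3.3598e-2)
  = ln(0.0275291) / ln(0.126746)
  = -3.592512 / -2.065570 ≈ 1.739235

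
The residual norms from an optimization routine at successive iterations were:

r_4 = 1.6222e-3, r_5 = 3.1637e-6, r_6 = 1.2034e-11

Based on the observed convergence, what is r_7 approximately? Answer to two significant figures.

First estimate the order: p ≈ ln(r_6/r_5) / ln(r_5/r_4) = ln(1.2034e-11/3.1637e-6)/ln(3.1637e-6/1.6222e-3) = ln(3.80377e-06)/ln(0.00195025) ≈ 2.0000.
Then r_7 ≈ r_6·(r_6/r_5)^p = 1.2034e-11·(3.80377e-06)^2.0000 = 1.2034e-11·1.44687e-11 ≈ 1.741e-22.

1.7e-22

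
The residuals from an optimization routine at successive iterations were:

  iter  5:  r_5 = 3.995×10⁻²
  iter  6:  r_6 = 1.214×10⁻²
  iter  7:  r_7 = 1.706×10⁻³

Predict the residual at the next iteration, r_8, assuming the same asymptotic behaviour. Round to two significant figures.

First estimate the order: p ≈ ln(r_7/r_6) / ln(r_6/r_5) = ln(1.706×10⁻³/1.214×10⁻²)/ln(1.214×10⁻²/3.995×10⁻²) = ln(0.140527)/ln(0.30388) ≈ 1.6475.
Then r_8 ≈ r_7·(r_7/r_6)^p = 1.706×10⁻³·(0.140527)^1.6475 = 1.706×10⁻³·0.0394398 ≈ 6.728e-05.

6.7e-5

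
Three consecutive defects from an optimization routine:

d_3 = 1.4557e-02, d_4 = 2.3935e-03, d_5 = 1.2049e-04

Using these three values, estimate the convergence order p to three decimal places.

p ≈ ln(d_5/d_4) / ln(d_4/d_3)
  = ln(1.2049e-04/2.3935e-03) / ln(2.3935e-03/1.4557e-02)
  = ln(0.0503405) / ln(0.164423)
  = -2.988945 / -1.805313 ≈ 1.655638

1.656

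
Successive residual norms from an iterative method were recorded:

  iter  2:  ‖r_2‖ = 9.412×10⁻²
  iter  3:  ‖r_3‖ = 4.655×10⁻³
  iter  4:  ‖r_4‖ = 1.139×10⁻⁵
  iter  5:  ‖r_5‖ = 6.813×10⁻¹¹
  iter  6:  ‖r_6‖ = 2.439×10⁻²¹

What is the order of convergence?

2

Consecutive ratios: ‖r_6‖/‖r_5‖ = 2.439×10⁻²¹/6.813×10⁻¹¹ = 3.57992e-11, ‖r_5‖/‖r_4‖ = 6.813×10⁻¹¹/1.139×10⁻⁵ = 5.98156e-06.
p ≈ ln(3.57992e-11)/ln(5.98156e-06) = -24.0531/-12.0268 ≈ 2.00.
So the convergence is quadratic (order 2).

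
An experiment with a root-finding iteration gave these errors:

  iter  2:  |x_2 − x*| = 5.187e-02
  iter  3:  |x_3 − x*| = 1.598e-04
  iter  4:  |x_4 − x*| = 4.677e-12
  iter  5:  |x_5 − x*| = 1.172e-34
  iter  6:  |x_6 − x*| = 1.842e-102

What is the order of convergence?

3

Consecutive ratios: |x_6 − x*|/|x_5 − x*| = 1.842e-102/1.172e-34 = 1.57167e-68, |x_5 − x*|/|x_4 − x*| = 1.172e-34/4.677e-12 = 2.50588e-23.
p ≈ ln(1.57167e-68)/ln(2.50588e-23) = -156.1236/-52.0408 ≈ 3.00.
So the convergence is cubic (order 3).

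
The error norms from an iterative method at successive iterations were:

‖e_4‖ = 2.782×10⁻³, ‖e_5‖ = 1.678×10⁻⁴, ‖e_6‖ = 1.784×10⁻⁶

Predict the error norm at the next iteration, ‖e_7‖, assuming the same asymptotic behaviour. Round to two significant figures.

1.1e-9

First estimate the order: p ≈ ln(‖e_6‖/‖e_5‖) / ln(‖e_5‖/‖e_4‖) = ln(1.784×10⁻⁶/1.678×10⁻⁴)/ln(1.678×10⁻⁴/2.782×10⁻³) = ln(0.0106317)/ln(0.0603163) ≈ 1.6181.
Then ‖e_7‖ ≈ ‖e_6‖·(‖e_6‖/‖e_5‖)^p = 1.784×10⁻⁶·(0.0106317)^1.6181 = 1.784×10⁻⁶·0.000640982 ≈ 1.144e-09.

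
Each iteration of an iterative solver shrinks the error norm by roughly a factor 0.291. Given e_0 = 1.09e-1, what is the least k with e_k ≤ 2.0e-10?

17

After k steps, e_k ≈ 1.09e-1·0.291^k.
Need 0.291^k ≤ 2.0e-10/1.09e-1 = 1.83486e-09.
k ≥ ln(1.83486e-09)/ln(0.291) = -20.1163/-1.23443 = 16.296.
Smallest integer k = 17.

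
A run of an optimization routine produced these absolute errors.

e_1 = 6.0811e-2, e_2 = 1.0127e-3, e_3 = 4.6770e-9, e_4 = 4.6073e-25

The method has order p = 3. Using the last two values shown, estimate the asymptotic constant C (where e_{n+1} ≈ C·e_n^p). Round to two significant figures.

4.5

C ≈ e_4 / e_3^3
  = 4.6073e-25 / (4.6770e-9)^3
  = 4.6073e-25 / 1.02306e-25 ≈ 4.5034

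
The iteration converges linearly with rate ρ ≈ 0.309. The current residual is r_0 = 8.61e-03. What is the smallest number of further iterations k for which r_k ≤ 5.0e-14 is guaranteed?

After k steps, r_k ≈ 8.61e-03·0.309^k.
Need 0.309^k ≤ 5.0e-14/8.61e-03 = 5.8072e-12.
k ≥ ln(5.8072e-12)/ln(0.309) = -25.8719/-1.17441 = 22.030.
Smallest integer k = 23.

23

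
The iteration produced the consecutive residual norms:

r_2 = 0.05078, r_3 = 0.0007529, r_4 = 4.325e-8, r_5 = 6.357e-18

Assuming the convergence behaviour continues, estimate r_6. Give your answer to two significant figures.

1.0e-40

First estimate the order: p ≈ ln(r_5/r_4) / ln(r_4/r_3) = ln(6.357e-18/4.325e-8)/ln(4.325e-8/0.0007529) = ln(1.46983e-10)/ln(5.74445e-05) ≈ 2.3186.
Then r_6 ≈ r_5·(r_5/r_4)^p = 6.357e-18·(1.46983e-10)^2.3186 = 6.357e-18·1.59157e-23 ≈ 1.012e-40.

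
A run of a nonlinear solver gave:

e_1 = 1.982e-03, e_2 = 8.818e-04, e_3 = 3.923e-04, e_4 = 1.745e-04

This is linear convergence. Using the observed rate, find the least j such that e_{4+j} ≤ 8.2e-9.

Rate ρ ≈ e_4/e_3 = 1.745e-04/3.923e-04 = 0.4448.
After j more steps, e_{4+j} ≈ 1.745e-04·ρ^j; need ρ^j ≤ 8.2e-9/1.745e-04 = 4.69914e-05.
j ≥ ln(4.69914e-05)/ln(0.4448) = -9.9655/-0.81013 = 12.301.
So 13 more iterations are needed.

13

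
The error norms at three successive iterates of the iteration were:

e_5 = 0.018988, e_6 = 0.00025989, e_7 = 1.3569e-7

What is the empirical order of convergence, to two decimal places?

p ≈ ln(e_7/e_6) / ln(e_6/e_5)
  = ln(1.3569e-7/0.00025989) / ln(0.00025989/0.018988)
  = ln(0.000522106) / ln(0.0136871)
  = -7.55764 / -4.29130 ≈ 1.76115

1.76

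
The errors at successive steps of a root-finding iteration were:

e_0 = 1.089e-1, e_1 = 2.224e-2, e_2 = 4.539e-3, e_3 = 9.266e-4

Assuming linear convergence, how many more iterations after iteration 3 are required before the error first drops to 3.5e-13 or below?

Rate ρ ≈ e_3/e_2 = 9.266e-4/4.539e-3 = 0.2041.
After j more steps, e_{3+j} ≈ 9.266e-4·ρ^j; need ρ^j ≤ 3.5e-13/9.266e-4 = 3.77725e-10.
j ≥ ln(3.77725e-10)/ln(0.2041) = -21.6969/-1.58915 = 13.653.
So 14 more iterations are needed.

14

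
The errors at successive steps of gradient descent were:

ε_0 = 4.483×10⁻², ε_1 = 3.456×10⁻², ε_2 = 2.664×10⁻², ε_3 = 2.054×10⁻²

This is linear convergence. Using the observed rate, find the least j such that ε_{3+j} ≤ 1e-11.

83

Rate ρ ≈ ε_3/ε_2 = 2.054×10⁻²/2.664×10⁻² = 0.7710.
After j more steps, ε_{3+j} ≈ 2.054×10⁻²·ρ^j; need ρ^j ≤ 1e-11/2.054×10⁻² = 4.86855e-10.
j ≥ ln(4.86855e-10)/ln(0.7710) = -21.4431/-0.26007 = 82.451.
So 83 more iterations are needed.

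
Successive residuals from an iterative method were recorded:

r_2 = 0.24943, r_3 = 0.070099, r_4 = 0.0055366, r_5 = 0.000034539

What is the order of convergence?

Consecutive ratios: r_5/r_4 = 0.000034539/0.0055366 = 0.00623831, r_4/r_3 = 0.0055366/0.070099 = 0.0789826.
p ≈ ln(0.00623831)/ln(0.0789826) = -5.0770/-2.5385 ≈ 2.00.
So the convergence is quadratic (order 2).

2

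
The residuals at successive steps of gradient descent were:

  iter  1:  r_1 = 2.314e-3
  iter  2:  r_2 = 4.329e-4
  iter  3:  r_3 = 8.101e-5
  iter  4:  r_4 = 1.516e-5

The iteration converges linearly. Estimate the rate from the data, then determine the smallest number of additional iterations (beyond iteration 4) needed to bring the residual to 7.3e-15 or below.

13

Rate ρ ≈ r_4/r_3 = 1.516e-5/8.101e-5 = 0.1871.
After j more steps, r_{4+j} ≈ 1.516e-5·ρ^j; need ρ^j ≤ 7.3e-15/1.516e-5 = 4.8153e-10.
j ≥ ln(4.8153e-10)/ln(0.1871) = -21.4541/-1.67611 = 12.800.
So 13 more iterations are needed.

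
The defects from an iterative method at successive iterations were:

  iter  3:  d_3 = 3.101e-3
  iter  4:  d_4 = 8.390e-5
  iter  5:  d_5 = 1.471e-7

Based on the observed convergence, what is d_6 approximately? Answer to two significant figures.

First estimate the order: p ≈ ln(d_5/d_4) / ln(d_4/d_3) = ln(1.471e-7/8.390e-5)/ln(8.390e-5/3.101e-3) = ln(0.00175328)/ln(0.0270558) ≈ 1.7580.
Then d_6 ≈ d_5·(d_5/d_4)^p = 1.471e-7·(0.00175328)^1.7580 = 1.471e-7·1.42788e-05 ≈ 2.1e-12.

2.1e-12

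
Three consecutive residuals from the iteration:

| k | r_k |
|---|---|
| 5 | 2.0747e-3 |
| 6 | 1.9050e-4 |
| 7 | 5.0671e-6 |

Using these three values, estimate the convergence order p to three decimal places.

1.519

p ≈ ln(r_7/r_6) / ln(r_6/r_5)
  = ln(5.0671e-6/1.9050e-4) / ln(1.9050e-4/2.0747e-3)
  = ln(0.026599) / ln(0.0918205)
  = -3.626882 / -2.387920 ≈ 1.518846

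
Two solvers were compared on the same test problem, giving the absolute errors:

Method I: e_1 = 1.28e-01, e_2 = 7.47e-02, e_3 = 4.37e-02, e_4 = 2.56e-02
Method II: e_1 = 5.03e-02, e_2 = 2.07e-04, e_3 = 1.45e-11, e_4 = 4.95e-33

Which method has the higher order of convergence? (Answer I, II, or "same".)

Method I: p ≈ ln(2.56e-02/4.37e-02)/ln(4.37e-02/7.47e-02) ≈ 1.00.
Method II: p ≈ ln(4.95e-33/1.45e-11)/ln(1.45e-11/2.07e-04) ≈ 3.00.
Method II has the higher order (≈3.0 vs ≈1.0).

II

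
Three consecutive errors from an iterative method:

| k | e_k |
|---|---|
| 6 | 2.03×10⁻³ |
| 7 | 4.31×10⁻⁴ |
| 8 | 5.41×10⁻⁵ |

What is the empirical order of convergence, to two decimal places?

p ≈ ln(e_8/e_7) / ln(e_7/e_6)
  = ln(5.41×10⁻⁵/4.31×10⁻⁴) / ln(4.31×10⁻⁴/2.03×10⁻³)
  = ln(0.125522) / ln(0.212315)
  = -2.07527 / -1.54968 ≈ 1.33916

1.34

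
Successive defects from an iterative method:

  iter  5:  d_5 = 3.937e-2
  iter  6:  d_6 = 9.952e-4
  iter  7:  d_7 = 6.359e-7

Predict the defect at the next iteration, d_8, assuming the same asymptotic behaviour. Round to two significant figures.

2.6e-13

First estimate the order: p ≈ ln(d_7/d_6) / ln(d_6/d_5) = ln(6.359e-7/9.952e-4)/ln(9.952e-4/3.937e-2) = ln(0.000638967)/ln(0.0252781) ≈ 2.0000.
Then d_8 ≈ d_7·(d_7/d_6)^p = 6.359e-7·(0.000638967)^2.0000 = 6.359e-7·4.08279e-07 ≈ 2.596e-13.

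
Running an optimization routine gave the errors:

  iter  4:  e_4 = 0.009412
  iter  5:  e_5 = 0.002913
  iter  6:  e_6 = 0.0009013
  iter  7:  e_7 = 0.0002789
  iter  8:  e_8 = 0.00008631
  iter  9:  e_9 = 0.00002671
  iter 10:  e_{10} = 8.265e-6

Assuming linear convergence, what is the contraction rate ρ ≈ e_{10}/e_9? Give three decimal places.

ρ ≈ e_{10}/e_9 = 8.265e-6/0.00002671 = 0.30943

0.309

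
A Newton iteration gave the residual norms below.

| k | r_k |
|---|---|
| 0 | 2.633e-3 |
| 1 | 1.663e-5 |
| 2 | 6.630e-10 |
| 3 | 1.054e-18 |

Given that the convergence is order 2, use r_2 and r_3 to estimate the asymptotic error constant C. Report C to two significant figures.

2.4

C ≈ r_3 / r_2^2
  = 1.054e-18 / (6.630e-10)^2
  = 1.054e-18 / 4.39569e-19 ≈ 2.3978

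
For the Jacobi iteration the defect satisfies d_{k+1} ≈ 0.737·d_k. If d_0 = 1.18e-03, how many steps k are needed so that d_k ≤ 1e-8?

39

After k steps, d_k ≈ 1.18e-03·0.737^k.
Need 0.737^k ≤ 1e-8/1.18e-03 = 8.47458e-06.
k ≥ ln(8.47458e-06)/ln(0.737) = -11.6784/-0.30517 = 38.269.
Smallest integer k = 39.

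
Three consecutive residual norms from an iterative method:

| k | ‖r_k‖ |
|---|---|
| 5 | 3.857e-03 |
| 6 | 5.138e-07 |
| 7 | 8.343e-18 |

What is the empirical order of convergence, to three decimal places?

p ≈ ln(‖r_7‖/‖r_6‖) / ln(‖r_6‖/‖r_5‖)
  = ln(8.343e-18/5.138e-07) / ln(5.138e-07/3.857e-03)
  = ln(1.62378e-11) / ln(0.000133212)
  = -24.843679 / -8.923569 ≈ 2.784052

2.784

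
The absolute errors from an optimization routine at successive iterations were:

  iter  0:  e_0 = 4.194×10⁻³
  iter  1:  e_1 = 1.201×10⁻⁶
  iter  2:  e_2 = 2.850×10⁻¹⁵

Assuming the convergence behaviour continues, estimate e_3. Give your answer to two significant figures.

2.9e-36

First estimate the order: p ≈ ln(e_2/e_1) / ln(e_1/e_0) = ln(2.850×10⁻¹⁵/1.201×10⁻⁶)/ln(1.201×10⁻⁶/4.194×10⁻³) = ln(2.37302e-09)/ln(0.000286361) ≈ 2.4342.
Then e_3 ≈ e_2·(e_2/e_1)^p = 2.850×10⁻¹⁵·(2.37302e-09)^2.4342 = 2.850×10⁻¹⁵·1.01335e-21 ≈ 2.888e-36.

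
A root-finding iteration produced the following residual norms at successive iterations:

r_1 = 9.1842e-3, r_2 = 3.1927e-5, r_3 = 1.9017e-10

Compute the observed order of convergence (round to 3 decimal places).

2.125

p ≈ ln(r_3/r_2) / ln(r_2/r_1)
  = ln(1.9017e-10/3.1927e-5) / ln(3.1927e-5/9.1842e-3)
  = ln(5.9564e-06) / ln(0.0034763)
  = -12.031044 / -5.661787 ≈ 2.124955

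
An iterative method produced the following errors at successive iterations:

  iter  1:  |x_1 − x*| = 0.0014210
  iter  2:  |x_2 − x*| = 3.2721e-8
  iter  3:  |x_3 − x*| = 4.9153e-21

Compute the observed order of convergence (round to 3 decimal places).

p ≈ ln(|x_3 − x*|/|x_2 − x*|) / ln(|x_2 − x*|/|x_1 − x*|)
  = ln(4.9153e-21/3.2721e-8) / ln(3.2721e-8/0.0014210)
  = ln(1.50219e-13) / ln(2.30267e-05)
  = -29.526682 / -10.678856 ≈ 2.764967

2.765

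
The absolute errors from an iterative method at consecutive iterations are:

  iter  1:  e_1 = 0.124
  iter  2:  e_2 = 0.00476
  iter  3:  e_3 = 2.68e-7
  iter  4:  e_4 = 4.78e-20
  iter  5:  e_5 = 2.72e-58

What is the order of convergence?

Consecutive ratios: e_5/e_4 = 2.72e-58/4.78e-20 = 5.69038e-39, e_4/e_3 = 4.78e-20/2.68e-7 = 1.78358e-13.
p ≈ ln(5.69038e-39)/ln(1.78358e-13) = -88.0620/-29.3550 ≈ 3.00.
So the convergence is cubic (order 3).

3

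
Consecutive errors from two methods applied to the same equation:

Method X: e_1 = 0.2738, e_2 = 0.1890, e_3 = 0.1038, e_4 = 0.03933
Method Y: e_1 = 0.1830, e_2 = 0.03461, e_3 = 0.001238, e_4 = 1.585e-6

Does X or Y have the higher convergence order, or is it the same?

Method X: p ≈ ln(0.03933/0.1038)/ln(0.1038/0.1890) ≈ 1.62.
Method Y: p ≈ ln(1.585e-6/0.001238)/ln(0.001238/0.03461) ≈ 2.00.
Method Y has the higher order (≈2.0 vs ≈1.6).

Y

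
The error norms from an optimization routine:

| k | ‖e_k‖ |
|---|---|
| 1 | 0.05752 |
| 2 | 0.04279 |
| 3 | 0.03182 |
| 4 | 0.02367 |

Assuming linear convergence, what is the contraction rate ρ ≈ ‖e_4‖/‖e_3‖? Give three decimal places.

ρ ≈ ‖e_4‖/‖e_3‖ = 0.02367/0.03182 = 0.74387

0.744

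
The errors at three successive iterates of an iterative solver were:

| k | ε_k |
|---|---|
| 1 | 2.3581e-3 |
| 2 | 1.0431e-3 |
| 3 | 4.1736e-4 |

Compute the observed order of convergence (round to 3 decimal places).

1.123

p ≈ ln(ε_3/ε_2) / ln(ε_2/ε_1)
  = ln(4.1736e-4/1.0431e-3) / ln(1.0431e-3/2.3581e-3)
  = ln(0.400115) / ln(0.442348)
  = -0.916003 / -0.815658 ≈ 1.123023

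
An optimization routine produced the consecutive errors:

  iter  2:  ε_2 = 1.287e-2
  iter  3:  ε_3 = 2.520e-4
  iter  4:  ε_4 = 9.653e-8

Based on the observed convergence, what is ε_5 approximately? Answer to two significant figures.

1.4e-14

First estimate the order: p ≈ ln(ε_4/ε_3) / ln(ε_3/ε_2) = ln(9.653e-8/2.520e-4)/ln(2.520e-4/1.287e-2) = ln(0.000383056)/ln(0.0195804) ≈ 2.0002.
Then ε_5 ≈ ε_4·(ε_4/ε_3)^p = 9.653e-8·(0.000383056)^2.0002 = 9.653e-8·1.46501e-07 ≈ 1.414e-14.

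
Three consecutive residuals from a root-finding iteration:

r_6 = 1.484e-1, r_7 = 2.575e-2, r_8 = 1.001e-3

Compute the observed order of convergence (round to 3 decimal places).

1.854

p ≈ ln(r_8/r_7) / ln(r_7/r_6)
  = ln(1.001e-3/2.575e-2) / ln(2.575e-2/1.484e-1)
  = ln(0.0388738) / ln(0.173518)
  = -3.247435 / -1.751474 ≈ 1.854115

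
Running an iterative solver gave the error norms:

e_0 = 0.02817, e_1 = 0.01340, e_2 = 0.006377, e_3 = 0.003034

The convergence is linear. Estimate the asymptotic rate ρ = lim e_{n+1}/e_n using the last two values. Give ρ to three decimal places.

ρ ≈ e_3/e_2 = 0.003034/0.006377 = 0.47577

0.476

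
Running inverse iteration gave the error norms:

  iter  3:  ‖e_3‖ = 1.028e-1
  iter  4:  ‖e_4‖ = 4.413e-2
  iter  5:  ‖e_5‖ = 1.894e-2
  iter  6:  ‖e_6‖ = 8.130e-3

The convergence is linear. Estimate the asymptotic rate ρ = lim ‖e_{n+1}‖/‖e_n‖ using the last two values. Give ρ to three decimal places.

ρ ≈ ‖e_6‖/‖e_5‖ = 8.130e-3/1.894e-2 = 0.42925

0.429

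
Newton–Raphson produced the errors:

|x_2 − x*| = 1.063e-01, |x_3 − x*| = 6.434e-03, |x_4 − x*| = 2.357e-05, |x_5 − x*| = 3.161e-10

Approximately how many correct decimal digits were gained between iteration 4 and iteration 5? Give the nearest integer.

Digits gained ≈ log₁₀(|x_4 − x*|/|x_5 − x*|) = log₁₀(2.357e-05/3.161e-10) = log₁₀(74565) ≈ 4.873.

5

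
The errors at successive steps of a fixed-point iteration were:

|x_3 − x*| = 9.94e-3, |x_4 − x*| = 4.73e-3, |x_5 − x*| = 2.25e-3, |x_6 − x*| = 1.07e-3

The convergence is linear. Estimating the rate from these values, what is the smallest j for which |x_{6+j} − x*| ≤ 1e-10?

22

Rate ρ ≈ |x_6 − x*|/|x_5 − x*| = 1.07e-3/2.25e-3 = 0.4756.
After j more steps, |x_{6+j} − x*| ≈ 1.07e-3·ρ^j; need ρ^j ≤ 1e-10/1.07e-3 = 9.34579e-08.
j ≥ ln(9.34579e-08)/ln(0.4756) = -16.1858/-0.74318 = 21.779.
So 22 more iterations are needed.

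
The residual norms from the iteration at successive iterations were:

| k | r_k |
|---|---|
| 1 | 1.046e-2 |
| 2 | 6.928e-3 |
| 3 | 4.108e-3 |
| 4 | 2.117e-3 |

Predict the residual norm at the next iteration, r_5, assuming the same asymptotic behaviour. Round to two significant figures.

9.1e-4

First estimate the order: p ≈ ln(r_4/r_3) / ln(r_3/r_2) = ln(2.117e-3/4.108e-3)/ln(4.108e-3/6.928e-3) = ln(0.515336)/ln(0.592956) ≈ 1.2684.
Then r_5 ≈ r_4·(r_4/r_3)^p = 2.117e-3·(0.515336)^1.2684 = 2.117e-3·0.431336 ≈ 0.0009131.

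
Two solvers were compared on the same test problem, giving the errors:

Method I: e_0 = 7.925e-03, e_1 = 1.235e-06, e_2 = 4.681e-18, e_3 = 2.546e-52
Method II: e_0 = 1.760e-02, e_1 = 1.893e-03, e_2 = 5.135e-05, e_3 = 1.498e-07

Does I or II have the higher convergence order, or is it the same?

I

Method I: p ≈ ln(2.546e-52/4.681e-18)/ln(4.681e-18/1.235e-06) ≈ 3.00.
Method II: p ≈ ln(1.498e-07/5.135e-05)/ln(5.135e-05/1.893e-03) ≈ 1.62.
Method I has the higher order (≈3.0 vs ≈1.6).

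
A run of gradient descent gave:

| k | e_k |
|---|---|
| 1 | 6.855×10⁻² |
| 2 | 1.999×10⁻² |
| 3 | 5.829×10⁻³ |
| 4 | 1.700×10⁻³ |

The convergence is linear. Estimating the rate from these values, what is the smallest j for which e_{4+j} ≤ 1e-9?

12

Rate ρ ≈ e_4/e_3 = 1.700×10⁻³/5.829×10⁻³ = 0.2916.
After j more steps, e_{4+j} ≈ 1.700×10⁻³·ρ^j; need ρ^j ≤ 1e-9/1.700×10⁻³ = 5.88235e-07.
j ≥ ln(5.88235e-07)/ln(0.2916) = -14.3461/-1.23237 = 11.641.
So 12 more iterations are needed.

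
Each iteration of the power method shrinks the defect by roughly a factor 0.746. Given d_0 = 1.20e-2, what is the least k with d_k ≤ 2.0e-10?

After k steps, d_k ≈ 1.20e-2·0.746^k.
Need 0.746^k ≤ 2.0e-10/1.20e-2 = 1.66667e-08.
k ≥ ln(1.66667e-08)/ln(0.746) = -17.9099/-0.29303 = 61.120.
Smallest integer k = 62.

62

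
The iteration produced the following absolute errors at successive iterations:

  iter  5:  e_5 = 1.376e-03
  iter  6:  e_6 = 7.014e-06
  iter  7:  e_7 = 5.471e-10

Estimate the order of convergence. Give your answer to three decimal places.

1.792

p ≈ ln(e_7/e_6) / ln(e_6/e_5)
  = ln(5.471e-10/7.014e-06) / ln(7.014e-06/1.376e-03)
  = ln(7.80011e-05) / ln(0.00509738)
  = -9.458788 / -5.279029 ≈ 1.791767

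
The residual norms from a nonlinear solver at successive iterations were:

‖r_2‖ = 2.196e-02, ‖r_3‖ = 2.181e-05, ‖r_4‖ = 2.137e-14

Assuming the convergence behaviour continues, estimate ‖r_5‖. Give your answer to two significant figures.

First estimate the order: p ≈ ln(‖r_4‖/‖r_3‖) / ln(‖r_3‖/‖r_2‖) = ln(2.137e-14/2.181e-05)/ln(2.181e-05/2.196e-02) = ln(9.79826e-10)/ln(0.000993169) ≈ 3.0000.
Then ‖r_5‖ ≈ ‖r_4‖·(‖r_4‖/‖r_3‖)^p = 2.137e-14·(9.79826e-10)^3.0000 = 2.137e-14·9.40691e-28 ≈ 2.01e-41.

2.0e-41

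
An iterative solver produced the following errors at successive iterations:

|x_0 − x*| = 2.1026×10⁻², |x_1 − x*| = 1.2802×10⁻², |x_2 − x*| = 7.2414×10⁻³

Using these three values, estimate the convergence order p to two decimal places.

p ≈ ln(|x_2 − x*|/|x_1 − x*|) / ln(|x_1 − x*|/|x_0 − x*|)
  = ln(7.2414×10⁻³/1.2802×10⁻²) / ln(1.2802×10⁻²/2.1026×10⁻²)
  = ln(0.565646) / ln(0.608865)
  = -0.56979 / -0.49616 ≈ 1.14840

1.15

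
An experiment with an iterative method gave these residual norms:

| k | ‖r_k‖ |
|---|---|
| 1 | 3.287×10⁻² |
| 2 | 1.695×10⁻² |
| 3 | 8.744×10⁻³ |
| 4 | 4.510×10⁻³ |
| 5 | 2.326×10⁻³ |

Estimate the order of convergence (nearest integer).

Consecutive ratios: ‖r_5‖/‖r_4‖ = 2.326×10⁻³/4.510×10⁻³ = 0.515743, ‖r_4‖/‖r_3‖ = 4.510×10⁻³/8.744×10⁻³ = 0.515782.
p ≈ ln(0.515743)/ln(0.515782) = -0.6621/-0.6621 ≈ 1.00.
So the convergence is linear (order 1).

1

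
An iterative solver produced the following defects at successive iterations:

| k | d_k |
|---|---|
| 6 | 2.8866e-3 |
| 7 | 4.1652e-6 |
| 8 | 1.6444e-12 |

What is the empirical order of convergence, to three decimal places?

2.254

p ≈ ln(d_8/d_7) / ln(d_7/d_6)
  = ln(1.6444e-12/4.1652e-6) / ln(4.1652e-6/2.8866e-3)
  = ln(3.94795e-07) / ln(0.00144294)
  = -14.744899 / -6.541073 ≈ 2.254202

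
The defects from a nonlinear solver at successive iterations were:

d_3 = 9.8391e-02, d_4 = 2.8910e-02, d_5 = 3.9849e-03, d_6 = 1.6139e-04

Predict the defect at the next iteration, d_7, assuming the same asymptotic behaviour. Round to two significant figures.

First estimate the order: p ≈ ln(d_6/d_5) / ln(d_5/d_4) = ln(1.6139e-04/3.9849e-03)/ln(3.9849e-03/2.8910e-02) = ln(0.0405004)/ln(0.137838) ≈ 1.6180.
Then d_7 ≈ d_6·(d_6/d_5)^p = 1.6139e-04·(0.0405004)^1.6180 = 1.6139e-04·0.00558302 ≈ 9.01e-07.

9.0e-7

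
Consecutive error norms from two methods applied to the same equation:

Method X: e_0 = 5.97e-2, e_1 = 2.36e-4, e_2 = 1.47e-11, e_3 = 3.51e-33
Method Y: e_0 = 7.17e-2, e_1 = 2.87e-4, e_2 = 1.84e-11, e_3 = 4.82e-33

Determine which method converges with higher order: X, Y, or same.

Method X: p ≈ ln(3.51e-33/1.47e-11)/ln(1.47e-11/2.36e-4) ≈ 3.00.
Method Y: p ≈ ln(4.82e-33/1.84e-11)/ln(1.84e-11/2.87e-4) ≈ 3.00.
Both orders ≈ 3.0 — effectively the same.

same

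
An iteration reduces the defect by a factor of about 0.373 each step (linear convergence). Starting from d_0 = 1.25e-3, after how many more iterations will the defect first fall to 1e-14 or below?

After k steps, d_k ≈ 1.25e-3·0.373^k.
Need 0.373^k ≤ 1e-14/1.25e-3 = 8e-12.
k ≥ ln(8e-12)/ln(0.373) = -25.5516/-0.98618 = 25.910.
Smallest integer k = 26.

26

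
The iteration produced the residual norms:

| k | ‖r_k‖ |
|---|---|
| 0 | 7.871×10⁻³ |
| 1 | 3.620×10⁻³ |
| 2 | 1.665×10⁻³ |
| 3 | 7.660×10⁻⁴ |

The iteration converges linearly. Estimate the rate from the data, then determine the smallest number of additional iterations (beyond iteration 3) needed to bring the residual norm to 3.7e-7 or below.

Rate ρ ≈ ‖r_3‖/‖r_2‖ = 7.660×10⁻⁴/1.665×10⁻³ = 0.4601.
After j more steps, ‖r_{3+j}‖ ≈ 7.660×10⁻⁴·ρ^j; need ρ^j ≤ 3.7e-7/7.660×10⁻⁴ = 0.000483029.
j ≥ ln(0.000483029)/ln(0.4601) = -7.6354/-0.77631 = 9.836.
So 10 more iterations are needed.

10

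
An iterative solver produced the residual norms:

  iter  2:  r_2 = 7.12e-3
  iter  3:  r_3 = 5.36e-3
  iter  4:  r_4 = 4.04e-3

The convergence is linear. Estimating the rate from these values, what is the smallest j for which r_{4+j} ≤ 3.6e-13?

Rate ρ ≈ r_4/r_3 = 4.04e-3/5.36e-3 = 0.7537.
After j more steps, r_{4+j} ≈ 4.04e-3·ρ^j; need ρ^j ≤ 3.6e-13/4.04e-3 = 8.91089e-11.
j ≥ ln(8.91089e-11)/ln(0.7537) = -23.1412/-0.28276 = 81.840.
So 82 more iterations are needed.

82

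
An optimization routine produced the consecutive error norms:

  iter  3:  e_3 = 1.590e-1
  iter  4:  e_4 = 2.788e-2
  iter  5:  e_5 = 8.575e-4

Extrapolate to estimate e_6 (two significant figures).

8.1e-7

First estimate the order: p ≈ ln(e_5/e_4) / ln(e_4/e_3) = ln(8.575e-4/2.788e-2)/ln(2.788e-2/1.590e-1) = ln(0.0307568)/ln(0.175346) ≈ 1.9998.
Then e_6 ≈ e_5·(e_5/e_4)^p = 8.575e-4·(0.0307568)^1.9998 = 8.575e-4·0.00094664 ≈ 8.117e-07.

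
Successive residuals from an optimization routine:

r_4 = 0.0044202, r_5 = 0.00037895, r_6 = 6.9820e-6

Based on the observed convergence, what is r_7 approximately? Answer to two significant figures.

First estimate the order: p ≈ ln(r_6/r_5) / ln(r_5/r_4) = ln(6.9820e-6/0.00037895)/ln(0.00037895/0.0044202) = ln(0.0184246)/ln(0.0857314) ≈ 1.6259.
Then r_7 ≈ r_6·(r_6/r_5)^p = 6.9820e-6·(0.0184246)^1.6259 = 6.9820e-6·0.00151255 ≈ 1.056e-08.

1.1e-8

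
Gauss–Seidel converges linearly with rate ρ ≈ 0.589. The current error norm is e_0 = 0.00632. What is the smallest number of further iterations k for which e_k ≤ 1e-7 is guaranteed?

21

After k steps, e_k ≈ 0.00632·0.589^k.
Need 0.589^k ≤ 1e-7/0.00632 = 1.58228e-05.
k ≥ ln(1.58228e-05)/ln(0.589) = -11.0541/-0.52933 = 20.883.
Smallest integer k = 21.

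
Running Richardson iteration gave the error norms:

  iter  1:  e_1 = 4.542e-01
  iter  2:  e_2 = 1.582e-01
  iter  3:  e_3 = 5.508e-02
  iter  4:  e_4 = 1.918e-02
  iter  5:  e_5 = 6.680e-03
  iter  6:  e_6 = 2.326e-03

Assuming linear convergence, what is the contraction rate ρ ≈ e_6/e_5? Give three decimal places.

ρ ≈ e_6/e_5 = 2.326e-03/6.680e-03 = 0.34820

0.348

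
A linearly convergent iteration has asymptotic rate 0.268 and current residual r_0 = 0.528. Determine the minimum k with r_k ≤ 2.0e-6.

After k steps, r_k ≈ 0.528·0.268^k.
Need 0.268^k ≤ 2.0e-6/0.528 = 3.78788e-06.
k ≥ ln(3.78788e-06)/ln(0.268) = -12.4837/-1.31677 = 9.481.
Smallest integer k = 10.

10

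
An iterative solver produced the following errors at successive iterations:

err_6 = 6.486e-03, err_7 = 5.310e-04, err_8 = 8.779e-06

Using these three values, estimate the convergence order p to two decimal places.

1.64

p ≈ ln(err_8/err_7) / ln(err_7/err_6)
  = ln(8.779e-06/5.310e-04) / ln(5.310e-04/6.486e-03)
  = ln(0.016533) / ln(0.0818686)
  = -4.10240 / -2.50264 ≈ 1.63923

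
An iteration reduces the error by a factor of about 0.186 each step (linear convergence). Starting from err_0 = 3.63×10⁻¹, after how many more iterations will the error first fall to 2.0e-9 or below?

12

After k steps, err_k ≈ 3.63×10⁻¹·0.186^k.
Need 0.186^k ≤ 2.0e-9/3.63×10⁻¹ = 5.50964e-09.
k ≥ ln(5.50964e-09)/ln(0.186) = -19.0168/-1.68201 = 11.306.
Smallest integer k = 12.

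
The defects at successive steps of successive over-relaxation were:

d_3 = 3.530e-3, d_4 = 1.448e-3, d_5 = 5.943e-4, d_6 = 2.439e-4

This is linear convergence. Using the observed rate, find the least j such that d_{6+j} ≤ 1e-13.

25

Rate ρ ≈ d_6/d_5 = 2.439e-4/5.943e-4 = 0.4104.
After j more steps, d_{6+j} ≈ 2.439e-4·ρ^j; need ρ^j ≤ 1e-13/2.439e-4 = 4.10004e-10.
j ≥ ln(4.10004e-10)/ln(0.4104) = -21.6149/-0.89062 = 24.269.
So 25 more iterations are needed.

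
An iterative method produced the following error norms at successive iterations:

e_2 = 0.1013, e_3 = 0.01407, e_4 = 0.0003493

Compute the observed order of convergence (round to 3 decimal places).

1.872

p ≈ ln(e_4/e_3) / ln(e_3/e_2)
  = ln(0.0003493/0.01407) / ln(0.01407/0.1013)
  = ln(0.0248259) / ln(0.138894)
  = -3.695868 / -1.974044 ≈ 1.872232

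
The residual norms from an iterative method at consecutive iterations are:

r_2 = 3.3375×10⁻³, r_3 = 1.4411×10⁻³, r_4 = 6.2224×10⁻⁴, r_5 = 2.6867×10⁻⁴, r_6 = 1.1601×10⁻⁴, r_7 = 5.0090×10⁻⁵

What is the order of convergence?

Consecutive ratios: r_7/r_6 = 5.0090×10⁻⁵/1.1601×10⁻⁴ = 0.431773, r_6/r_5 = 1.1601×10⁻⁴/2.6867×10⁻⁴ = 0.431794.
p ≈ ln(0.431773)/ln(0.431794) = -0.8399/-0.8398 ≈ 1.00.
So the convergence is linear (order 1).

1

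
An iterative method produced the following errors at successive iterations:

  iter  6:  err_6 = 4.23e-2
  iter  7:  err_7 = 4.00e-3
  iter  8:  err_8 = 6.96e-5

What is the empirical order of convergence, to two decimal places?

1.72

p ≈ ln(err_8/err_7) / ln(err_7/err_6)
  = ln(6.96e-5/4.00e-3) / ln(4.00e-3/4.23e-2)
  = ln(0.0174) / ln(0.0945626)
  = -4.05129 / -2.35849 ≈ 1.71775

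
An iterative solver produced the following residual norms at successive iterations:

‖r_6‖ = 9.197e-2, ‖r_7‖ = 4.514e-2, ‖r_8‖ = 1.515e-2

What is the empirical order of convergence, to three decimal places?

p ≈ ln(‖r_8‖/‖r_7‖) / ln(‖r_7‖/‖r_6‖)
  = ln(1.515e-2/4.514e-2) / ln(4.514e-2/9.197e-2)
  = ln(0.335623) / ln(0.490812)
  = -1.091767 / -0.711694 ≈ 1.534040

1.534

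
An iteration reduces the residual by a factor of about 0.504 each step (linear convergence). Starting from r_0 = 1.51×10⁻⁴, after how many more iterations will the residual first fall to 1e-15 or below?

38

After k steps, r_k ≈ 1.51×10⁻⁴·0.504^k.
Need 0.504^k ≤ 1e-15/1.51×10⁻⁴ = 6.62252e-12.
k ≥ ln(6.62252e-12)/ln(0.504) = -25.7405/-0.68518 = 37.568.
Smallest integer k = 38.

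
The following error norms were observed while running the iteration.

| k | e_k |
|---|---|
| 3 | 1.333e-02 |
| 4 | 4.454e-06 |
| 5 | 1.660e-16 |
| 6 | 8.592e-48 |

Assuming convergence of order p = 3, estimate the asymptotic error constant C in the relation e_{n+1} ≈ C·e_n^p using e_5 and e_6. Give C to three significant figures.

1.88

C ≈ e_6 / e_5^3
  = 8.592e-48 / (1.660e-16)^3
  = 8.592e-48 / 4.5743e-48 ≈ 1.8783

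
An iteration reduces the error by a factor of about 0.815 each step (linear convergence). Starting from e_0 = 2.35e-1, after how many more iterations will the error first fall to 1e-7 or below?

After k steps, e_k ≈ 2.35e-1·0.815^k.
Need 0.815^k ≤ 1e-7/2.35e-1 = 4.25532e-07.
k ≥ ln(4.25532e-07)/ln(0.815) = -14.6699/-0.20457 = 71.711.
Smallest integer k = 72.

72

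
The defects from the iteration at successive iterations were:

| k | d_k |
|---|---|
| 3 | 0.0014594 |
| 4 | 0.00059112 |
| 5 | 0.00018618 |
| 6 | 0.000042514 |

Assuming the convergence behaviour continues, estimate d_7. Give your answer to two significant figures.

First estimate the order: p ≈ ln(d_6/d_5) / ln(d_5/d_4) = ln(0.000042514/0.00018618)/ln(0.00018618/0.00059112) = ln(0.228349)/ln(0.314961) ≈ 1.2783.
Then d_7 ≈ d_6·(d_6/d_5)^p = 0.000042514·(0.228349)^1.2783 = 0.000042514·0.15139 ≈ 6.436e-06.

6.4e-6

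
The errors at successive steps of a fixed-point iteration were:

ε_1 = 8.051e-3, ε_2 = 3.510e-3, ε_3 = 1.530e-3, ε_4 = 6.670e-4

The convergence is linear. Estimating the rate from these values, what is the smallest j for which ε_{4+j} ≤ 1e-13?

28

Rate ρ ≈ ε_4/ε_3 = 6.670e-4/1.530e-3 = 0.4359.
After j more steps, ε_{4+j} ≈ 6.670e-4·ρ^j; need ρ^j ≤ 1e-13/6.670e-4 = 1.49925e-10.
j ≥ ln(1.49925e-10)/ln(0.4359) = -22.6209/-0.83034 = 27.243.
So 28 more iterations are needed.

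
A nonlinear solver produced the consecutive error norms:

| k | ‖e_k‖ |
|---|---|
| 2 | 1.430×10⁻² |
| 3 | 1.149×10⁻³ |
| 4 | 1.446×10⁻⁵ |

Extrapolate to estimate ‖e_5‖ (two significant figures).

First estimate the order: p ≈ ln(‖e_4‖/‖e_3‖) / ln(‖e_3‖/‖e_2‖) = ln(1.446×10⁻⁵/1.149×10⁻³)/ln(1.149×10⁻³/1.430×10⁻²) = ln(0.0125849)/ln(0.0803497) ≈ 1.7353.
Then ‖e_5‖ ≈ ‖e_4‖·(‖e_4‖/‖e_3‖)^p = 1.446×10⁻⁵·(0.0125849)^1.7353 = 1.446×10⁻⁵·0.000504277 ≈ 7.292e-09.

7.3e-9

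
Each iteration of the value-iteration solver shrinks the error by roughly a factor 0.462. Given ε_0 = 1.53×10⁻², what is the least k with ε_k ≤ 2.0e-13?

After k steps, ε_k ≈ 1.53×10⁻²·0.462^k.
Need 0.462^k ≤ 2.0e-13/1.53×10⁻² = 1.30719e-11.
k ≥ ln(1.30719e-11)/ln(0.462) = -25.0606/-0.77219 = 32.454.
Smallest integer k = 33.

33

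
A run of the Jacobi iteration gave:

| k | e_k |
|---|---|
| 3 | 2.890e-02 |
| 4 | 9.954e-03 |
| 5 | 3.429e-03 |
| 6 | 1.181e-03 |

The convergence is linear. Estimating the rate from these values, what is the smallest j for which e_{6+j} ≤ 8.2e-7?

7

Rate ρ ≈ e_6/e_5 = 1.181e-03/3.429e-03 = 0.3444.
After j more steps, e_{6+j} ≈ 1.181e-03·ρ^j; need ρ^j ≤ 8.2e-7/1.181e-03 = 0.000694327.
j ≥ ln(0.000694327)/ln(0.3444) = -7.2726/-1.06595 = 6.823.
So 7 more iterations are needed.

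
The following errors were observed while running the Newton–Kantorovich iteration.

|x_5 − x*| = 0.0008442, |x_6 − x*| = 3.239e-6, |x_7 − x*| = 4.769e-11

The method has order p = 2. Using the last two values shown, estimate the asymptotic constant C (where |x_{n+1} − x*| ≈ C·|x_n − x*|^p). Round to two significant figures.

C ≈ |x_7 − x*| / |x_6 − x*|^2
  = 4.769e-11 / (3.239e-6)^2
  = 4.769e-11 / 1.04911e-11 ≈ 4.5457

4.5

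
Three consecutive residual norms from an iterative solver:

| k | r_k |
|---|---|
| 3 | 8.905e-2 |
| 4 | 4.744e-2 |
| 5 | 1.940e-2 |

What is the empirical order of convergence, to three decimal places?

1.420

p ≈ ln(r_5/r_4) / ln(r_4/r_3)
  = ln(1.940e-2/4.744e-2) / ln(4.744e-2/8.905e-2)
  = ln(0.408938) / ln(0.532734)
  = -0.894192 / -0.629733 ≈ 1.419954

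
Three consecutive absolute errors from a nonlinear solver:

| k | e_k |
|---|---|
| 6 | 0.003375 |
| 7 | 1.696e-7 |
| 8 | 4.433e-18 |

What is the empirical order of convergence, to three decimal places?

p ≈ ln(e_8/e_7) / ln(e_7/e_6)
  = ln(4.433e-18/1.696e-7) / ln(1.696e-7/0.003375)
  = ln(2.6138e-11) / ln(5.02519e-05)
  = -24.367631 / -9.898462 ≈ 2.461759

2.462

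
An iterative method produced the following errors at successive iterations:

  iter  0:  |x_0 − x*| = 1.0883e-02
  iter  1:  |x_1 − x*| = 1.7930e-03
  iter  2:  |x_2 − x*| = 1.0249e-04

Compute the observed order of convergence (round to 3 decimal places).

1.587

p ≈ ln(|x_2 − x*|/|x_1 − x*|) / ln(|x_1 − x*|/|x_0 − x*|)
  = ln(1.0249e-04/1.7930e-03) / ln(1.7930e-03/1.0883e-02)
  = ln(0.0571612) / ln(0.164752)
  = -2.861880 / -1.803314 ≈ 1.587011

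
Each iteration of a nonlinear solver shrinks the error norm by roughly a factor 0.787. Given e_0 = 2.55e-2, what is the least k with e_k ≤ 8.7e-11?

82

After k steps, e_k ≈ 2.55e-2·0.787^k.
Need 0.787^k ≤ 8.7e-11/2.55e-2 = 3.41176e-09.
k ≥ ln(3.41176e-09)/ln(0.787) = -19.4960/-0.23953 = 81.393.
Smallest integer k = 82.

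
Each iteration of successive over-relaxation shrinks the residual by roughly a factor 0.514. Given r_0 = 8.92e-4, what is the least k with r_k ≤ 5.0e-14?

36

After k steps, r_k ≈ 8.92e-4·0.514^k.
Need 0.514^k ≤ 5.0e-14/8.92e-4 = 5.60538e-11.
k ≥ ln(5.60538e-11)/ln(0.514) = -23.6047/-0.66553 = 35.468.
Smallest integer k = 36.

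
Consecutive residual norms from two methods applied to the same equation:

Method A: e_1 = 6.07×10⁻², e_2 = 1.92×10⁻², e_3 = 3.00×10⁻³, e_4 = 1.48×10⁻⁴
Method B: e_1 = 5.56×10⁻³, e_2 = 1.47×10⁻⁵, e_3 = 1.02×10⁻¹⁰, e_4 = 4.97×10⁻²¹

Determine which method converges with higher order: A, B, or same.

B

Method A: p ≈ ln(1.48×10⁻⁴/3.00×10⁻³)/ln(3.00×10⁻³/1.92×10⁻²) ≈ 1.62.
Method B: p ≈ ln(4.97×10⁻²¹/1.02×10⁻¹⁰)/ln(1.02×10⁻¹⁰/1.47×10⁻⁵) ≈ 2.00.
Method B has the higher order (≈2.0 vs ≈1.6).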